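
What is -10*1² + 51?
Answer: 41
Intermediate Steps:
-10*1² + 51 = -10*1 + 51 = -10 + 51 = 41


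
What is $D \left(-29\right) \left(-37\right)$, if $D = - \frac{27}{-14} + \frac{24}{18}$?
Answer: $\frac{147001}{42} \approx 3500.0$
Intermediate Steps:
$D = \frac{137}{42}$ ($D = \left(-27\right) \left(- \frac{1}{14}\right) + 24 \cdot \frac{1}{18} = \frac{27}{14} + \frac{4}{3} = \frac{137}{42} \approx 3.2619$)
$D \left(-29\right) \left(-37\right) = \frac{137}{42} \left(-29\right) \left(-37\right) = \left(- \frac{3973}{42}\right) \left(-37\right) = \frac{147001}{42}$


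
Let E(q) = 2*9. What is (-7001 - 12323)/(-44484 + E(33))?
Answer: 9662/22233 ≈ 0.43458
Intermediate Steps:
E(q) = 18
(-7001 - 12323)/(-44484 + E(33)) = (-7001 - 12323)/(-44484 + 18) = -19324/(-44466) = -19324*(-1/44466) = 9662/22233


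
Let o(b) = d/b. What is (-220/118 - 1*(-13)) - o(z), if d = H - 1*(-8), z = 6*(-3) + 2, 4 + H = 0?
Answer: 2687/236 ≈ 11.386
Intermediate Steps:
H = -4 (H = -4 + 0 = -4)
z = -16 (z = -18 + 2 = -16)
d = 4 (d = -4 - 1*(-8) = -4 + 8 = 4)
o(b) = 4/b
(-220/118 - 1*(-13)) - o(z) = (-220/118 - 1*(-13)) - 4/(-16) = (-220*1/118 + 13) - 4*(-1)/16 = (-110/59 + 13) - 1*(-¼) = 657/59 + ¼ = 2687/236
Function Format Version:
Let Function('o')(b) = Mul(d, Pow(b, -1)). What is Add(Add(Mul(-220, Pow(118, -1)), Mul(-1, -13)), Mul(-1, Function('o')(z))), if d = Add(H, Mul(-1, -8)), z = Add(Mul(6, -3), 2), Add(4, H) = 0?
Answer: Rational(2687, 236) ≈ 11.386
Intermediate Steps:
H = -4 (H = Add(-4, 0) = -4)
z = -16 (z = Add(-18, 2) = -16)
d = 4 (d = Add(-4, Mul(-1, -8)) = Add(-4, 8) = 4)
Function('o')(b) = Mul(4, Pow(b, -1))
Add(Add(Mul(-220, Pow(118, -1)), Mul(-1, -13)), Mul(-1, Function('o')(z))) = Add(Add(Mul(-220, Pow(118, -1)), Mul(-1, -13)), Mul(-1, Mul(4, Pow(-16, -1)))) = Add(Add(Mul(-220, Rational(1, 118)), 13), Mul(-1, Mul(4, Rational(-1, 16)))) = Add(Add(Rational(-110, 59), 13), Mul(-1, Rational(-1, 4))) = Add(Rational(657, 59), Rational(1, 4)) = Rational(2687, 236)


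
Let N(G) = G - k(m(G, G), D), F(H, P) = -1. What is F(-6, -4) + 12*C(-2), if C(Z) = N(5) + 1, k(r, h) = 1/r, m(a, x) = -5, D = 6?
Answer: 367/5 ≈ 73.400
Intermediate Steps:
N(G) = 1/5 + G (N(G) = G - 1/(-5) = G - 1*(-1/5) = G + 1/5 = 1/5 + G)
C(Z) = 31/5 (C(Z) = (1/5 + 5) + 1 = 26/5 + 1 = 31/5)
F(-6, -4) + 12*C(-2) = -1 + 12*(31/5) = -1 + 372/5 = 367/5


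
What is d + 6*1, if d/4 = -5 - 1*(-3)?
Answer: -2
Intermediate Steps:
d = -8 (d = 4*(-5 - 1*(-3)) = 4*(-5 + 3) = 4*(-2) = -8)
d + 6*1 = -8 + 6*1 = -8 + 6 = -2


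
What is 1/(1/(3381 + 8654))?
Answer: 12035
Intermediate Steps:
1/(1/(3381 + 8654)) = 1/(1/12035) = 12035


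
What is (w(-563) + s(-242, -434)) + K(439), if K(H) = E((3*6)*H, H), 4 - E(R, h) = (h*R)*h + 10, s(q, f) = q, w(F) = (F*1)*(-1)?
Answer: -1522881027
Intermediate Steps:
w(F) = -F (w(F) = F*(-1) = -F)
E(R, h) = -6 - R*h² (E(R, h) = 4 - ((h*R)*h + 10) = 4 - ((R*h)*h + 10) = 4 - (R*h² + 10) = 4 - (10 + R*h²) = 4 + (-10 - R*h²) = -6 - R*h²)
K(H) = -6 - 18*H³ (K(H) = -6 - (3*6)*H*H² = -6 - 18*H*H² = -6 - 18*H³)
(w(-563) + s(-242, -434)) + K(439) = (-1*(-563) - 242) + (-6 - 18*439³) = (563 - 242) + (-6 - 18*84604519) = 321 + (-6 - 1522881342) = 321 - 1522881348 = -1522881027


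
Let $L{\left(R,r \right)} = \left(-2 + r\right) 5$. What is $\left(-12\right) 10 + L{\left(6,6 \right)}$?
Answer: $-100$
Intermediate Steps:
$L{\left(R,r \right)} = -10 + 5 r$
$\left(-12\right) 10 + L{\left(6,6 \right)} = \left(-12\right) 10 + \left(-10 + 5 \cdot 6\right) = -120 + \left(-10 + 30\right) = -120 + 20 = -100$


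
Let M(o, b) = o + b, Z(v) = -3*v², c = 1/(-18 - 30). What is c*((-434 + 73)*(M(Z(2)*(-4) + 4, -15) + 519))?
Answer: 50179/12 ≈ 4181.6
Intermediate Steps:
c = -1/48 (c = 1/(-48) = -1/48 ≈ -0.020833)
M(o, b) = b + o
c*((-434 + 73)*(M(Z(2)*(-4) + 4, -15) + 519)) = -(-434 + 73)*((-15 + (-3*2²*(-4) + 4)) + 519)/48 = -(-361)*((-15 + (-3*4*(-4) + 4)) + 519)/48 = -(-361)*((-15 + (-12*(-4) + 4)) + 519)/48 = -(-361)*((-15 + (48 + 4)) + 519)/48 = -(-361)*((-15 + 52) + 519)/48 = -(-361)*(37 + 519)/48 = -(-361)*556/48 = -1/48*(-200716) = 50179/12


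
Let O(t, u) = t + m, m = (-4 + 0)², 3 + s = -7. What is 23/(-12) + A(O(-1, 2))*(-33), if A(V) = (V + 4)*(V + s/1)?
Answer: -37643/12 ≈ -3136.9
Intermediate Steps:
s = -10 (s = -3 - 7 = -10)
m = 16 (m = (-4)² = 16)
O(t, u) = 16 + t (O(t, u) = t + 16 = 16 + t)
A(V) = (-10 + V)*(4 + V) (A(V) = (V + 4)*(V - 10/1) = (4 + V)*(V - 10*1) = (4 + V)*(V - 10) = (4 + V)*(-10 + V) = (-10 + V)*(4 + V))
23/(-12) + A(O(-1, 2))*(-33) = 23/(-12) + (-40 + (16 - 1)² - 6*(16 - 1))*(-33) = 23*(-1/12) + (-40 + 15² - 6*15)*(-33) = -23/12 + (-40 + 225 - 90)*(-33) = -23/12 + 95*(-33) = -23/12 - 3135 = -37643/12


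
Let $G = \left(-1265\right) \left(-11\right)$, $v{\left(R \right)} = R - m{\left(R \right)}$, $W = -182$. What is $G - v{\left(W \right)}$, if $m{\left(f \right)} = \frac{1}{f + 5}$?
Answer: $\frac{2495168}{177} \approx 14097.0$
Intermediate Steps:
$m{\left(f \right)} = \frac{1}{5 + f}$
$v{\left(R \right)} = R - \frac{1}{5 + R}$
$G = 13915$
$G - v{\left(W \right)} = 13915 - \frac{-1 - 182 \left(5 - 182\right)}{5 - 182} = 13915 - \frac{-1 - -32214}{-177} = 13915 - - \frac{-1 + 32214}{177} = 13915 - \left(- \frac{1}{177}\right) 32213 = 13915 - - \frac{32213}{177} = 13915 + \frac{32213}{177} = \frac{2495168}{177}$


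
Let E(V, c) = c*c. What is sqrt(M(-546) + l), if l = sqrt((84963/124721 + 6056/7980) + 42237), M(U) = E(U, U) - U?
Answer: sqrt(18490341732755084378550 + 248818395*sqrt(2615006904492085257630))/248818395 ≈ 546.69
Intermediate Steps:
E(V, c) = c**2
M(U) = U**2 - U
l = sqrt(2615006904492085257630)/248818395 (l = sqrt((84963*(1/124721) + 6056*(1/7980)) + 42237) = sqrt((84963/124721 + 1514/1995) + 42237) = sqrt(358328779/248818395 + 42237) = sqrt(10509700878394/248818395) = sqrt(2615006904492085257630)/248818395 ≈ 205.52)
sqrt(M(-546) + l) = sqrt(-546*(-1 - 546) + sqrt(2615006904492085257630)/248818395) = sqrt(-546*(-547) + sqrt(2615006904492085257630)/248818395) = sqrt(298662 + sqrt(2615006904492085257630)/248818395)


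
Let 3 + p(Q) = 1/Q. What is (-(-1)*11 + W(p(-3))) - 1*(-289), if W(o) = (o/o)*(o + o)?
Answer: 880/3 ≈ 293.33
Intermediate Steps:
p(Q) = -3 + 1/Q
W(o) = 2*o (W(o) = 1*(2*o) = 2*o)
(-(-1)*11 + W(p(-3))) - 1*(-289) = (-(-1)*11 + 2*(-3 + 1/(-3))) - 1*(-289) = (-1*(-11) + 2*(-3 - ⅓)) + 289 = (11 + 2*(-10/3)) + 289 = (11 - 20/3) + 289 = 13/3 + 289 = 880/3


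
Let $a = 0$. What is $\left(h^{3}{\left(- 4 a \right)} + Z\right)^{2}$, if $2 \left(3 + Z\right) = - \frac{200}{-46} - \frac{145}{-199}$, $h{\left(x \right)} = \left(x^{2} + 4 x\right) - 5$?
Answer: $\frac{1318999419529}{83795716} \approx 15741.0$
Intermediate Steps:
$h{\left(x \right)} = -5 + x^{2} + 4 x$
$Z = - \frac{4227}{9154}$ ($Z = -3 + \frac{- \frac{200}{-46} - \frac{145}{-199}}{2} = -3 + \frac{\left(-200\right) \left(- \frac{1}{46}\right) - - \frac{145}{199}}{2} = -3 + \frac{\frac{100}{23} + \frac{145}{199}}{2} = -3 + \frac{1}{2} \cdot \frac{23235}{4577} = -3 + \frac{23235}{9154} = - \frac{4227}{9154} \approx -0.46177$)
$\left(h^{3}{\left(- 4 a \right)} + Z\right)^{2} = \left(\left(-5 + \left(\left(-4\right) 0\right)^{2} + 4 \left(\left(-4\right) 0\right)\right)^{3} - \frac{4227}{9154}\right)^{2} = \left(\left(-5 + 0^{2} + 4 \cdot 0\right)^{3} - \frac{4227}{9154}\right)^{2} = \left(\left(-5 + 0 + 0\right)^{3} - \frac{4227}{9154}\right)^{2} = \left(\left(-5\right)^{3} - \frac{4227}{9154}\right)^{2} = \left(-125 - \frac{4227}{9154}\right)^{2} = \left(- \frac{1148477}{9154}\right)^{2} = \frac{1318999419529}{83795716}$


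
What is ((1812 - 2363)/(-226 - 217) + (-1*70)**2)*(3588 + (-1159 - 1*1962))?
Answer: 1013974217/443 ≈ 2.2889e+6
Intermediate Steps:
((1812 - 2363)/(-226 - 217) + (-1*70)**2)*(3588 + (-1159 - 1*1962)) = (-551/(-443) + (-70)**2)*(3588 + (-1159 - 1962)) = (-551*(-1/443) + 4900)*(3588 - 3121) = (551/443 + 4900)*467 = (2171251/443)*467 = 1013974217/443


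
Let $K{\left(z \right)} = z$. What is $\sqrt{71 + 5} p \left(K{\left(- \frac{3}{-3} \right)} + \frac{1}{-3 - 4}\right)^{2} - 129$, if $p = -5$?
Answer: $-129 - \frac{360 \sqrt{19}}{49} \approx -161.02$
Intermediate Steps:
$\sqrt{71 + 5} p \left(K{\left(- \frac{3}{-3} \right)} + \frac{1}{-3 - 4}\right)^{2} - 129 = \sqrt{71 + 5} \left(- 5 \left(- \frac{3}{-3} + \frac{1}{-3 - 4}\right)^{2}\right) - 129 = \sqrt{76} \left(- 5 \left(\left(-3\right) \left(- \frac{1}{3}\right) + \frac{1}{-7}\right)^{2}\right) - 129 = 2 \sqrt{19} \left(- 5 \left(1 - \frac{1}{7}\right)^{2}\right) - 129 = 2 \sqrt{19} \left(- 5 \left(\frac{6}{7}\right)^{2}\right) - 129 = 2 \sqrt{19} \left(\left(-5\right) \frac{36}{49}\right) - 129 = 2 \sqrt{19} \left(- \frac{180}{49}\right) - 129 = - \frac{360 \sqrt{19}}{49} - 129 = -129 - \frac{360 \sqrt{19}}{49}$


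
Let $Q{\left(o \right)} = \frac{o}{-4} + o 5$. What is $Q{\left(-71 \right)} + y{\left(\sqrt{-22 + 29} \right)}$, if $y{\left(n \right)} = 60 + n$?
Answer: $- \frac{1109}{4} + \sqrt{7} \approx -274.6$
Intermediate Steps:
$Q{\left(o \right)} = \frac{19 o}{4}$ ($Q{\left(o \right)} = o \left(- \frac{1}{4}\right) + 5 o = - \frac{o}{4} + 5 o = \frac{19 o}{4}$)
$Q{\left(-71 \right)} + y{\left(\sqrt{-22 + 29} \right)} = \frac{19}{4} \left(-71\right) + \left(60 + \sqrt{-22 + 29}\right) = - \frac{1349}{4} + \left(60 + \sqrt{7}\right) = - \frac{1109}{4} + \sqrt{7}$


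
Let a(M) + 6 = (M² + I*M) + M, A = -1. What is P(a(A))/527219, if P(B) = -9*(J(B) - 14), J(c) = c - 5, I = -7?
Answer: 162/527219 ≈ 0.00030727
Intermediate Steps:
a(M) = -6 + M² - 6*M (a(M) = -6 + ((M² - 7*M) + M) = -6 + (M² - 6*M) = -6 + M² - 6*M)
J(c) = -5 + c
P(B) = 171 - 9*B (P(B) = -9*((-5 + B) - 14) = -9*(-19 + B) = 171 - 9*B)
P(a(A))/527219 = (171 - 9*(-6 + (-1)² - 6*(-1)))/527219 = (171 - 9*(-6 + 1 + 6))*(1/527219) = (171 - 9*1)*(1/527219) = (171 - 9)*(1/527219) = 162*(1/527219) = 162/527219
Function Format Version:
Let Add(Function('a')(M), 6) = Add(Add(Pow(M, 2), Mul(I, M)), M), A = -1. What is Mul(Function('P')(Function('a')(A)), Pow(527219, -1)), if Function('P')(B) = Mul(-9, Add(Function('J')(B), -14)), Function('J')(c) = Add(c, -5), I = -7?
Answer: Rational(162, 527219) ≈ 0.00030727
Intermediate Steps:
Function('a')(M) = Add(-6, Pow(M, 2), Mul(-6, M)) (Function('a')(M) = Add(-6, Add(Add(Pow(M, 2), Mul(-7, M)), M)) = Add(-6, Add(Pow(M, 2), Mul(-6, M))) = Add(-6, Pow(M, 2), Mul(-6, M)))
Function('J')(c) = Add(-5, c)
Function('P')(B) = Add(171, Mul(-9, B)) (Function('P')(B) = Mul(-9, Add(Add(-5, B), -14)) = Mul(-9, Add(-19, B)) = Add(171, Mul(-9, B)))
Mul(Function('P')(Function('a')(A)), Pow(527219, -1)) = Mul(Add(171, Mul(-9, Add(-6, Pow(-1, 2), Mul(-6, -1)))), Pow(527219, -1)) = Mul(Add(171, Mul(-9, Add(-6, 1, 6))), Rational(1, 527219)) = Mul(Add(171, Mul(-9, 1)), Rational(1, 527219)) = Mul(Add(171, -9), Rational(1, 527219)) = Mul(162, Rational(1, 527219)) = Rational(162, 527219)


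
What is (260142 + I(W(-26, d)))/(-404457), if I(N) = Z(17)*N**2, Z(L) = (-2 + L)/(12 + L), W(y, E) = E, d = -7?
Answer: -2514951/3909751 ≈ -0.64325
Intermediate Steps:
Z(L) = (-2 + L)/(12 + L)
I(N) = 15*N**2/29 (I(N) = ((-2 + 17)/(12 + 17))*N**2 = (15/29)*N**2 = ((1/29)*15)*N**2 = 15*N**2/29)
(260142 + I(W(-26, d)))/(-404457) = (260142 + (15/29)*(-7)**2)/(-404457) = (260142 + (15/29)*49)*(-1/404457) = (260142 + 735/29)*(-1/404457) = (7544853/29)*(-1/404457) = -2514951/3909751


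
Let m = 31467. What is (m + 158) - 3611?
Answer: 28014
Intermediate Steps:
(m + 158) - 3611 = (31467 + 158) - 3611 = 31625 - 3611 = 28014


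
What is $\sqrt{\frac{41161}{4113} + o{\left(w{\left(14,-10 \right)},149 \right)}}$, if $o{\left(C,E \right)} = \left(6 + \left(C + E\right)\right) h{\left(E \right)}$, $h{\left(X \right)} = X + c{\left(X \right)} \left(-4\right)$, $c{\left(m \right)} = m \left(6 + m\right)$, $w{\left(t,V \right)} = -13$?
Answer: $\frac{i \sqrt{24617267197505}}{1371} \approx 3618.9 i$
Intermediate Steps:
$h{\left(X \right)} = X - 4 X \left(6 + X\right)$ ($h{\left(X \right)} = X + X \left(6 + X\right) \left(-4\right) = X - 4 X \left(6 + X\right)$)
$o{\left(C,E \right)} = E \left(-23 - 4 E\right) \left(6 + C + E\right)$ ($o{\left(C,E \right)} = \left(6 + \left(C + E\right)\right) E \left(-23 - 4 E\right) = \left(6 + C + E\right) E \left(-23 - 4 E\right) = E \left(-23 - 4 E\right) \left(6 + C + E\right)$)
$\sqrt{\frac{41161}{4113} + o{\left(w{\left(14,-10 \right)},149 \right)}} = \sqrt{\frac{41161}{4113} - 149 \left(23 + 4 \cdot 149\right) \left(6 - 13 + 149\right)} = \sqrt{41161 \cdot \frac{1}{4113} - 149 \left(23 + 596\right) 142} = \sqrt{\frac{41161}{4113} - 149 \cdot 619 \cdot 142} = \sqrt{\frac{41161}{4113} - 13096802} = \sqrt{- \frac{53867105465}{4113}} = \frac{i \sqrt{24617267197505}}{1371}$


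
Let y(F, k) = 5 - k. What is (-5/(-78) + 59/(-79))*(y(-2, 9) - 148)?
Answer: 319732/3081 ≈ 103.78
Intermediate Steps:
(-5/(-78) + 59/(-79))*(y(-2, 9) - 148) = (-5/(-78) + 59/(-79))*((5 - 1*9) - 148) = (-5*(-1/78) + 59*(-1/79))*((5 - 9) - 148) = (5/78 - 59/79)*(-4 - 148) = -4207/6162*(-152) = 319732/3081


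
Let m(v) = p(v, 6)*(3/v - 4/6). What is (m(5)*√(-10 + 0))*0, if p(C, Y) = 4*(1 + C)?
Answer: 0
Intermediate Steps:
p(C, Y) = 4 + 4*C
m(v) = (4 + 4*v)*(-⅔ + 3/v) (m(v) = (4 + 4*v)*(3/v - 4/6) = (4 + 4*v)*(3/v - 4*⅙) = (4 + 4*v)*(3/v - ⅔) = (4 + 4*v)*(-⅔ + 3/v))
(m(5)*√(-10 + 0))*0 = ((28/3 + 12/5 - 8/3*5)*√(-10 + 0))*0 = ((28/3 + 12*(⅕) - 40/3)*√(-10))*0 = ((28/3 + 12/5 - 40/3)*(I*√10))*0 = -8*I*√10/5*0 = 0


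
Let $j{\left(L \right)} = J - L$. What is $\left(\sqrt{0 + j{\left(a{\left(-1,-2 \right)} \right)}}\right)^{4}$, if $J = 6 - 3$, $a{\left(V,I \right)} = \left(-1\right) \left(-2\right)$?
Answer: $1$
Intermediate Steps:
$a{\left(V,I \right)} = 2$
$J = 3$ ($J = 6 - 3 = 3$)
$j{\left(L \right)} = 3 - L$
$\left(\sqrt{0 + j{\left(a{\left(-1,-2 \right)} \right)}}\right)^{4} = \left(\sqrt{0 + \left(3 - 2\right)}\right)^{4} = \left(\sqrt{0 + 1}\right)^{4} = \left(\sqrt{1}\right)^{4} = 1^{4} = 1$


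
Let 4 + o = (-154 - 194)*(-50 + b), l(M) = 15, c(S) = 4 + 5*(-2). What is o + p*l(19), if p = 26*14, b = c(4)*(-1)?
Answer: 20768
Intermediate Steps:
c(S) = -6 (c(S) = 4 - 10 = -6)
b = 6 (b = -6*(-1) = 6)
p = 364
o = 15308 (o = -4 + (-154 - 194)*(-50 + 6) = -4 - 348*(-44) = -4 + 15312 = 15308)
o + p*l(19) = 15308 + 364*15 = 15308 + 5460 = 20768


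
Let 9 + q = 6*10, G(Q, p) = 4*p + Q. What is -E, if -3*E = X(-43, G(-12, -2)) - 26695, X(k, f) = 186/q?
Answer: -151251/17 ≈ -8897.1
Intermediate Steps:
G(Q, p) = Q + 4*p
q = 51 (q = -9 + 6*10 = -9 + 60 = 51)
X(k, f) = 62/17 (X(k, f) = 186/51 = 186*(1/51) = 62/17)
E = 151251/17 (E = -(62/17 - 26695)/3 = -⅓*(-453753/17) = 151251/17 ≈ 8897.1)
-E = -1*151251/17 = -151251/17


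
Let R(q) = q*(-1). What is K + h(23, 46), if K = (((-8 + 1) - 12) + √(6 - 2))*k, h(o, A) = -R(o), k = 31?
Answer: -504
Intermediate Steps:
R(q) = -q
h(o, A) = o (h(o, A) = -(-1)*o = o)
K = -527 (K = (((-8 + 1) - 12) + √(6 - 2))*31 = ((-7 - 12) + √4)*31 = (-19 + 2)*31 = -17*31 = -527)
K + h(23, 46) = -527 + 23 = -504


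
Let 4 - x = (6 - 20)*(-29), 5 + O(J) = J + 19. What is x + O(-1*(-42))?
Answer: -346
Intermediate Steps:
O(J) = 14 + J (O(J) = -5 + (J + 19) = -5 + (19 + J) = 14 + J)
x = -402 (x = 4 - (6 - 20)*(-29) = 4 - (-14)*(-29) = 4 - 1*406 = 4 - 406 = -402)
x + O(-1*(-42)) = -402 + (14 - 1*(-42)) = -402 + (14 + 42) = -402 + 56 = -346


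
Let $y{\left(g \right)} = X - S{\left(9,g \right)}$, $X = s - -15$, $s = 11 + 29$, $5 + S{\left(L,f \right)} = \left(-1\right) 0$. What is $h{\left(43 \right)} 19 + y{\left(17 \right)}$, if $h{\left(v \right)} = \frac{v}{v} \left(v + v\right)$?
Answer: $1694$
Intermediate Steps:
$S{\left(L,f \right)} = -5$ ($S{\left(L,f \right)} = -5 - 0 = -5 + 0 = -5$)
$s = 40$
$X = 55$ ($X = 40 - -15 = 40 + 15 = 55$)
$y{\left(g \right)} = 60$ ($y{\left(g \right)} = 55 - -5 = 55 + 5 = 60$)
$h{\left(v \right)} = 2 v$ ($h{\left(v \right)} = 1 \cdot 2 v = 2 v$)
$h{\left(43 \right)} 19 + y{\left(17 \right)} = 2 \cdot 43 \cdot 19 + 60 = 86 \cdot 19 + 60 = 1634 + 60 = 1694$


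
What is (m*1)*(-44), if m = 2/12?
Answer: -22/3 ≈ -7.3333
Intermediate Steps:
m = 1/6 (m = 2*(1/12) = 1/6 ≈ 0.16667)
(m*1)*(-44) = ((1/6)*1)*(-44) = (1/6)*(-44) = -22/3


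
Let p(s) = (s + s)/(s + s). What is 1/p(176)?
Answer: 1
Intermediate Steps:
p(s) = 1 (p(s) = (2*s)/((2*s)) = (2*s)*(1/(2*s)) = 1)
1/p(176) = 1/1 = 1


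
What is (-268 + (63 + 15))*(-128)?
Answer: 24320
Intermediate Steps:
(-268 + (63 + 15))*(-128) = (-268 + 78)*(-128) = -190*(-128) = 24320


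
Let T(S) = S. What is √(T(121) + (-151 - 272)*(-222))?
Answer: √94027 ≈ 306.64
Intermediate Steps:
√(T(121) + (-151 - 272)*(-222)) = √(121 + (-151 - 272)*(-222)) = √(121 - 423*(-222)) = √(121 + 93906) = √94027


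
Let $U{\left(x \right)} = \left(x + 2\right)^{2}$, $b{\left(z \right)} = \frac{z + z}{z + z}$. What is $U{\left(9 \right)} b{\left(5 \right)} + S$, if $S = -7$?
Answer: $114$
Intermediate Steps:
$b{\left(z \right)} = 1$ ($b{\left(z \right)} = \frac{2 z}{2 z} = 2 z \frac{1}{2 z} = 1$)
$U{\left(x \right)} = \left(2 + x\right)^{2}$
$U{\left(9 \right)} b{\left(5 \right)} + S = \left(2 + 9\right)^{2} \cdot 1 - 7 = 11^{2} \cdot 1 - 7 = 121 \cdot 1 - 7 = 121 - 7 = 114$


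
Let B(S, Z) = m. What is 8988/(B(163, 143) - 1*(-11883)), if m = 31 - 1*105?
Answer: 1284/1687 ≈ 0.76111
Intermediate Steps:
m = -74 (m = 31 - 105 = -74)
B(S, Z) = -74
8988/(B(163, 143) - 1*(-11883)) = 8988/(-74 - 1*(-11883)) = 8988/(-74 + 11883) = 8988/11809 = 8988*(1/11809) = 1284/1687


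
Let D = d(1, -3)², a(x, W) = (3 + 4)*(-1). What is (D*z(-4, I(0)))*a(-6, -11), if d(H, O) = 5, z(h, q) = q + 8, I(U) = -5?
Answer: -525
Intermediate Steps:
a(x, W) = -7 (a(x, W) = 7*(-1) = -7)
z(h, q) = 8 + q
D = 25 (D = 5² = 25)
(D*z(-4, I(0)))*a(-6, -11) = (25*(8 - 5))*(-7) = (25*3)*(-7) = 75*(-7) = -525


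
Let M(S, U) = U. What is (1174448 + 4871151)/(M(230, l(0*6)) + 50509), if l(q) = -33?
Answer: 6045599/50476 ≈ 119.77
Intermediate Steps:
(1174448 + 4871151)/(M(230, l(0*6)) + 50509) = (1174448 + 4871151)/(-33 + 50509) = 6045599/50476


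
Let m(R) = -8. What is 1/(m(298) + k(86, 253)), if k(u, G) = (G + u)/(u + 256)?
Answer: -114/799 ≈ -0.14268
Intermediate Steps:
k(u, G) = (G + u)/(256 + u)
1/(m(298) + k(86, 253)) = 1/(-8 + (253 + 86)/(256 + 86)) = 1/(-8 + 339/342) = 1/(-8 + (1/342)*339) = 1/(-8 + 113/114) = 1/(-799/114) = -114/799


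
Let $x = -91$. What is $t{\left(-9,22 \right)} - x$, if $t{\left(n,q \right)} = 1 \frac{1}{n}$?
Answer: $\frac{818}{9} \approx 90.889$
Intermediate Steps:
$t{\left(n,q \right)} = \frac{1}{n}$
$t{\left(-9,22 \right)} - x = \frac{1}{-9} - -91 = - \frac{1}{9} + 91 = \frac{818}{9}$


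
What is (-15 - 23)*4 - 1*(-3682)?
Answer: 3530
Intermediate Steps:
(-15 - 23)*4 - 1*(-3682) = -38*4 + 3682 = -152 + 3682 = 3530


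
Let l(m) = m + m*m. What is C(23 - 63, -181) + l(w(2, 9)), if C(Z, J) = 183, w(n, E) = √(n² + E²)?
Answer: 268 + √85 ≈ 277.22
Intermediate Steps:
w(n, E) = √(E² + n²)
l(m) = m + m²
C(23 - 63, -181) + l(w(2, 9)) = 183 + √(9² + 2²)*(1 + √(9² + 2²)) = 183 + √(81 + 4)*(1 + √(81 + 4)) = 183 + √85*(1 + √85)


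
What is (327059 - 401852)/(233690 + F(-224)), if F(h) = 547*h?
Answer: -24931/37054 ≈ -0.67283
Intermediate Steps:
(327059 - 401852)/(233690 + F(-224)) = (327059 - 401852)/(233690 + 547*(-224)) = -74793/(233690 - 122528) = -74793/111162 = -74793*1/111162 = -24931/37054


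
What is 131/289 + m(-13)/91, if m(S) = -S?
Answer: 1206/2023 ≈ 0.59614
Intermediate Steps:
131/289 + m(-13)/91 = 131/289 - 1*(-13)/91 = 131*(1/289) + 13*(1/91) = 131/289 + ⅐ = 1206/2023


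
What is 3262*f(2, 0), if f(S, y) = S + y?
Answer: 6524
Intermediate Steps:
3262*f(2, 0) = 3262*(2 + 0) = 3262*2 = 6524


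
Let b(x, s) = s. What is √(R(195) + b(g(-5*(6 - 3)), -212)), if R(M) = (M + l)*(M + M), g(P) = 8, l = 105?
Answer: 2*√29197 ≈ 341.74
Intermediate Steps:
R(M) = 2*M*(105 + M) (R(M) = (M + 105)*(M + M) = (105 + M)*(2*M) = 2*M*(105 + M))
√(R(195) + b(g(-5*(6 - 3)), -212)) = √(2*195*(105 + 195) - 212) = √(2*195*300 - 212) = √(117000 - 212) = √116788 = 2*√29197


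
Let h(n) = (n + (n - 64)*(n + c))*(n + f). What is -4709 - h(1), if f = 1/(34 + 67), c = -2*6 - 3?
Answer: -565675/101 ≈ -5600.7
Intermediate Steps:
c = -15 (c = -12 - 3 = -15)
f = 1/101 ≈ 0.0099010
h(n) = (1/101 + n)*(n + (-64 + n)*(-15 + n)) (h(n) = (n + (n - 64)*(n - 15))*(n + 1/101) = (n + (-64 + n)*(-15 + n))*(1/101 + n) = (1/101 + n)*(n + (-64 + n)*(-15 + n)))
-4709 - h(1) = -4709 - (960/101 + 1³ - 7877/101*1² + (96882/101)*1) = -4709 - (960/101 + 1 - 7877/101*1 + 96882/101) = -4709 - (960/101 + 1 - 7877/101 + 96882/101) = -4709 - 1*90066/101 = -4709 - 90066/101 = -565675/101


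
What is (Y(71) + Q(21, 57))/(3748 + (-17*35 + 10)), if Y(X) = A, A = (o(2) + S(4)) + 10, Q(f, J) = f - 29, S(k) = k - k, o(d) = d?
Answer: 4/3163 ≈ 0.0012646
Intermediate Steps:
S(k) = 0
Q(f, J) = -29 + f
A = 12 (A = (2 + 0) + 10 = 2 + 10 = 12)
Y(X) = 12
(Y(71) + Q(21, 57))/(3748 + (-17*35 + 10)) = (12 + (-29 + 21))/(3748 + (-17*35 + 10)) = (12 - 8)/(3748 + (-595 + 10)) = 4/(3748 - 585) = 4/3163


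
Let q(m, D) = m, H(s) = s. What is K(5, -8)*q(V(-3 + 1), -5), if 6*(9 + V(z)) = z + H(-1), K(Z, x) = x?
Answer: 76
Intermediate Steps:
V(z) = -55/6 + z/6 (V(z) = -9 + (z - 1)/6 = -9 + (-1 + z)/6 = -9 + (-1/6 + z/6) = -55/6 + z/6)
K(5, -8)*q(V(-3 + 1), -5) = -8*(-55/6 + (-3 + 1)/6) = -8*(-55/6 + (1/6)*(-2)) = -8*(-55/6 - 1/3) = -8*(-19/2) = 76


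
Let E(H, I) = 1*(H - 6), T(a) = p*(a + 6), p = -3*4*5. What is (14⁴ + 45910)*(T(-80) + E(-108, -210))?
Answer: 364794276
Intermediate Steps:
p = -60 (p = -12*5 = -60)
T(a) = -360 - 60*a (T(a) = -60*(a + 6) = -60*(6 + a) = -360 - 60*a)
E(H, I) = -6 + H (E(H, I) = 1*(-6 + H) = -6 + H)
(14⁴ + 45910)*(T(-80) + E(-108, -210)) = (14⁴ + 45910)*((-360 - 60*(-80)) + (-6 - 108)) = (38416 + 45910)*((-360 + 4800) - 114) = 84326*(4440 - 114) = 84326*4326 = 364794276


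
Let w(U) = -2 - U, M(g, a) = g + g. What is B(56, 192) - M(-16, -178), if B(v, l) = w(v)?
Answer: -26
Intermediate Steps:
M(g, a) = 2*g
B(v, l) = -2 - v
B(56, 192) - M(-16, -178) = (-2 - 1*56) - 2*(-16) = (-2 - 56) - 1*(-32) = -58 + 32 = -26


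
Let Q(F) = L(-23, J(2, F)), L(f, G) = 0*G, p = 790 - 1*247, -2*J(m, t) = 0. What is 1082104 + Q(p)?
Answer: 1082104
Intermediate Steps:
J(m, t) = 0 (J(m, t) = -1/2*0 = 0)
p = 543 (p = 790 - 247 = 543)
L(f, G) = 0
Q(F) = 0
1082104 + Q(p) = 1082104 + 0 = 1082104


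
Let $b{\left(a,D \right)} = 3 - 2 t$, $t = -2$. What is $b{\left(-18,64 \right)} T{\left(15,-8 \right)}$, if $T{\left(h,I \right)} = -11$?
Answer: $-77$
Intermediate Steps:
$b{\left(a,D \right)} = 7$ ($b{\left(a,D \right)} = 3 - -4 = 3 + 4 = 7$)
$b{\left(-18,64 \right)} T{\left(15,-8 \right)} = 7 \left(-11\right) = -77$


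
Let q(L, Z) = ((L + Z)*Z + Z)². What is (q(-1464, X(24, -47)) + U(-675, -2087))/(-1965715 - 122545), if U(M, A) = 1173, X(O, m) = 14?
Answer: -411522969/2088260 ≈ -197.06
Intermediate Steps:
q(L, Z) = (Z + Z*(L + Z))² (q(L, Z) = (Z*(L + Z) + Z)² = (Z + Z*(L + Z))²)
(q(-1464, X(24, -47)) + U(-675, -2087))/(-1965715 - 122545) = (14²*(1 - 1464 + 14)² + 1173)/(-1965715 - 122545) = (196*(-1449)² + 1173)/(-2088260) = (196*2099601 + 1173)*(-1/2088260) = (411521796 + 1173)*(-1/2088260) = 411522969*(-1/2088260) = -411522969/2088260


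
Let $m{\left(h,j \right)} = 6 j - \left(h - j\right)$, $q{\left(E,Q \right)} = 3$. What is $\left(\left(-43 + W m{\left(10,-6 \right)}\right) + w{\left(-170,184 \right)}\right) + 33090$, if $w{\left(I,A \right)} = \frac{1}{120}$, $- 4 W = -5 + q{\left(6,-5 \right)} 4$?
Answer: $\frac{3976561}{120} \approx 33138.0$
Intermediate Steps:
$m{\left(h,j \right)} = - h + 7 j$
$W = - \frac{7}{4}$ ($W = - \frac{-5 + 3 \cdot 4}{4} = - \frac{-5 + 12}{4} = \left(- \frac{1}{4}\right) 7 = - \frac{7}{4} \approx -1.75$)
$w{\left(I,A \right)} = \frac{1}{120}$
$\left(\left(-43 + W m{\left(10,-6 \right)}\right) + w{\left(-170,184 \right)}\right) + 33090 = \left(\left(-43 - \frac{7 \left(\left(-1\right) 10 + 7 \left(-6\right)\right)}{4}\right) + \frac{1}{120}\right) + 33090 = \left(\left(-43 - \frac{7 \left(-10 - 42\right)}{4}\right) + \frac{1}{120}\right) + 33090 = \left(\left(-43 - -91\right) + \frac{1}{120}\right) + 33090 = \left(\left(-43 + 91\right) + \frac{1}{120}\right) + 33090 = \left(48 + \frac{1}{120}\right) + 33090 = \frac{5761}{120} + 33090 = \frac{3976561}{120}$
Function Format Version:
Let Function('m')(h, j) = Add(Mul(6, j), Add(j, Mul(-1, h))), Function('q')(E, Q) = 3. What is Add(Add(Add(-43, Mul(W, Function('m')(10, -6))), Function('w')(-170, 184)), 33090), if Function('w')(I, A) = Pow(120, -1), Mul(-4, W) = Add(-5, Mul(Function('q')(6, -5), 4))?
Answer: Rational(3976561, 120) ≈ 33138.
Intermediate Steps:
Function('m')(h, j) = Add(Mul(-1, h), Mul(7, j))
W = Rational(-7, 4) (W = Mul(Rational(-1, 4), Add(-5, Mul(3, 4))) = Mul(Rational(-1, 4), Add(-5, 12)) = Mul(Rational(-1, 4), 7) = Rational(-7, 4) ≈ -1.7500)
Function('w')(I, A) = Rational(1, 120)
Add(Add(Add(-43, Mul(W, Function('m')(10, -6))), Function('w')(-170, 184)), 33090) = Add(Add(Add(-43, Mul(Rational(-7, 4), Add(Mul(-1, 10), Mul(7, -6)))), Rational(1, 120)), 33090) = Add(Add(Add(-43, Mul(Rational(-7, 4), Add(-10, -42))), Rational(1, 120)), 33090) = Add(Add(Add(-43, Mul(Rational(-7, 4), -52)), Rational(1, 120)), 33090) = Add(Add(Add(-43, 91), Rational(1, 120)), 33090) = Add(Add(48, Rational(1, 120)), 33090) = Add(Rational(5761, 120), 33090) = Rational(3976561, 120)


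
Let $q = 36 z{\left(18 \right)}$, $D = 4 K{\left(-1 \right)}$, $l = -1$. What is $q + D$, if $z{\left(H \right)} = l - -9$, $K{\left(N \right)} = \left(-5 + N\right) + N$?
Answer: $260$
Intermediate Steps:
$K{\left(N \right)} = -5 + 2 N$
$z{\left(H \right)} = 8$ ($z{\left(H \right)} = -1 - -9 = -1 + 9 = 8$)
$D = -28$ ($D = 4 \left(-5 + 2 \left(-1\right)\right) = 4 \left(-5 - 2\right) = 4 \left(-7\right) = -28$)
$q = 288$ ($q = 36 \cdot 8 = 288$)
$q + D = 288 - 28 = 260$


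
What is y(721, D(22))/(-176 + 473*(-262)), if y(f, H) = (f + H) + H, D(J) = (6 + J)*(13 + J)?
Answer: -2681/124102 ≈ -0.021603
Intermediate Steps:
y(f, H) = f + 2*H (y(f, H) = (H + f) + H = f + 2*H)
y(721, D(22))/(-176 + 473*(-262)) = (721 + 2*(78 + 22² + 19*22))/(-176 + 473*(-262)) = (721 + 2*(78 + 484 + 418))/(-176 - 123926) = (721 + 2*980)/(-124102) = (721 + 1960)*(-1/124102) = 2681*(-1/124102) = -2681/124102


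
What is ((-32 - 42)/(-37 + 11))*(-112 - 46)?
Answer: -5846/13 ≈ -449.69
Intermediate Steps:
((-32 - 42)/(-37 + 11))*(-112 - 46) = -74/(-26)*(-158) = -74*(-1/26)*(-158) = (37/13)*(-158) = -5846/13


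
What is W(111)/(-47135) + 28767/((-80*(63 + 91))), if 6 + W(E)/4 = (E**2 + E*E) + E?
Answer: -46826631/10558240 ≈ -4.4351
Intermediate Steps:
W(E) = -24 + 4*E + 8*E**2 (W(E) = -24 + 4*((E**2 + E*E) + E) = -24 + 4*((E**2 + E**2) + E) = -24 + 4*(2*E**2 + E) = -24 + 4*(E + 2*E**2) = -24 + (4*E + 8*E**2) = -24 + 4*E + 8*E**2)
W(111)/(-47135) + 28767/((-80*(63 + 91))) = (-24 + 4*111 + 8*111**2)/(-47135) + 28767/((-80*(63 + 91))) = (-24 + 444 + 8*12321)*(-1/47135) + 28767/((-80*154)) = (-24 + 444 + 98568)*(-1/47135) + 28767/(-12320) = 98988*(-1/47135) + 28767*(-1/12320) = -98988/47135 - 28767/12320 = -46826631/10558240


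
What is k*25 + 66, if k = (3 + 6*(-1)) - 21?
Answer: -534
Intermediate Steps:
k = -24 (k = (3 - 6) - 21 = -3 - 21 = -24)
k*25 + 66 = -24*25 + 66 = -600 + 66 = -534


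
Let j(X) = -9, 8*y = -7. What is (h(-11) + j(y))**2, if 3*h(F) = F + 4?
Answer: 1156/9 ≈ 128.44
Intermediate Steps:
y = -7/8 (y = (1/8)*(-7) = -7/8 ≈ -0.87500)
h(F) = 4/3 + F/3 (h(F) = (F + 4)/3 = (4 + F)/3 = 4/3 + F/3)
(h(-11) + j(y))**2 = ((4/3 + (1/3)*(-11)) - 9)**2 = ((4/3 - 11/3) - 9)**2 = (-7/3 - 9)**2 = (-34/3)**2 = 1156/9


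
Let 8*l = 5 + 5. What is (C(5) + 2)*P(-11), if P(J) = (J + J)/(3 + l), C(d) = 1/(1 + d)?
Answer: -572/51 ≈ -11.216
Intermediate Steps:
l = 5/4 (l = (5 + 5)/8 = (1/8)*10 = 5/4 ≈ 1.2500)
P(J) = 8*J/17 (P(J) = (J + J)/(3 + 5/4) = (2*J)/(17/4) = (2*J)*(4/17) = 8*J/17)
(C(5) + 2)*P(-11) = (1/(1 + 5) + 2)*((8/17)*(-11)) = (1/6 + 2)*(-88/17) = (13/6)*(-88/17) = -572/51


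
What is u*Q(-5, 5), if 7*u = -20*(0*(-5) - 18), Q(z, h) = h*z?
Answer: -9000/7 ≈ -1285.7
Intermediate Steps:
u = 360/7 (u = (-20*(0*(-5) - 18))/7 = (-20*(0 - 18))/7 = (-20*(-18))/7 = (⅐)*360 = 360/7 ≈ 51.429)
u*Q(-5, 5) = 360*(5*(-5))/7 = (360/7)*(-25) = -9000/7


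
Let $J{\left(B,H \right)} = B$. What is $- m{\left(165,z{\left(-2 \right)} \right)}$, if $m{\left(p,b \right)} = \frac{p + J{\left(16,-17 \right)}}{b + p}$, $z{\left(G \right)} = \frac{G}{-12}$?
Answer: $- \frac{1086}{991} \approx -1.0959$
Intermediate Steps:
$z{\left(G \right)} = - \frac{G}{12}$ ($z{\left(G \right)} = G \left(- \frac{1}{12}\right) = - \frac{G}{12}$)
$m{\left(p,b \right)} = \frac{16 + p}{b + p}$ ($m{\left(p,b \right)} = \frac{p + 16}{b + p} = \frac{16 + p}{b + p}$)
$- m{\left(165,z{\left(-2 \right)} \right)} = - \frac{16 + 165}{\left(- \frac{1}{12}\right) \left(-2\right) + 165} = - \frac{181}{\frac{1}{6} + 165} = - \frac{181}{\frac{991}{6}} = - \frac{6 \cdot 181}{991} = \left(-1\right) \frac{1086}{991} = - \frac{1086}{991}$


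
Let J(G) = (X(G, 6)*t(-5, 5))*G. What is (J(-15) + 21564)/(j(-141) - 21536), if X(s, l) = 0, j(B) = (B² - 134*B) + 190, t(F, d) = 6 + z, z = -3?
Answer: 21564/17429 ≈ 1.2372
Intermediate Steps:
t(F, d) = 3 (t(F, d) = 6 - 3 = 3)
j(B) = 190 + B² - 134*B
J(G) = 0 (J(G) = (0*3)*G = 0*G = 0)
(J(-15) + 21564)/(j(-141) - 21536) = (0 + 21564)/((190 + (-141)² - 134*(-141)) - 21536) = 21564/((190 + 19881 + 18894) - 21536) = 21564/(38965 - 21536) = 21564/17429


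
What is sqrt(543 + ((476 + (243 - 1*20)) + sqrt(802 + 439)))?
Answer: sqrt(1242 + sqrt(1241)) ≈ 35.738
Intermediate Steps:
sqrt(543 + ((476 + (243 - 1*20)) + sqrt(802 + 439))) = sqrt(543 + ((476 + (243 - 20)) + sqrt(1241))) = sqrt(543 + ((476 + 223) + sqrt(1241))) = sqrt(543 + (699 + sqrt(1241))) = sqrt(1242 + sqrt(1241))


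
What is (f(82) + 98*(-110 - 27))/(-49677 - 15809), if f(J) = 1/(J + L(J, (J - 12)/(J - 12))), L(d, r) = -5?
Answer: 1033801/5042422 ≈ 0.20502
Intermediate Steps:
f(J) = 1/(-5 + J) (f(J) = 1/(J - 5) = 1/(-5 + J))
(f(82) + 98*(-110 - 27))/(-49677 - 15809) = (1/(-5 + 82) + 98*(-110 - 27))/(-49677 - 15809) = (1/77 + 98*(-137))/(-65486) = (1/77 - 13426)*(-1/65486) = -1033801/77*(-1/65486) = 1033801/5042422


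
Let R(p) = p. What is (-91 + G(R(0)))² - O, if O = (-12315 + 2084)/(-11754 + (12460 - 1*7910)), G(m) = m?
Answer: 59646093/7204 ≈ 8279.6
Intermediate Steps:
O = 10231/7204 (O = -10231/(-11754 + (12460 - 7910)) = -10231/(-11754 + 4550) = -10231/(-7204) = -10231*(-1/7204) = 10231/7204 ≈ 1.4202)
(-91 + G(R(0)))² - O = (-91 + 0)² - 1*10231/7204 = (-91)² - 10231/7204 = 8281 - 10231/7204 = 59646093/7204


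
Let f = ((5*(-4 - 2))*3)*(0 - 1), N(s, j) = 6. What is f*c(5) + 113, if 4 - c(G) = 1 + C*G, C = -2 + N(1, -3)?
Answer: -1417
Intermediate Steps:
C = 4 (C = -2 + 6 = 4)
c(G) = 3 - 4*G (c(G) = 4 - (1 + 4*G) = 4 + (-1 - 4*G) = 3 - 4*G)
f = 90 (f = ((5*(-6))*3)*(-1) = -30*3*(-1) = -90*(-1) = 90)
f*c(5) + 113 = 90*(3 - 4*5) + 113 = 90*(3 - 20) + 113 = 90*(-17) + 113 = -1530 + 113 = -1417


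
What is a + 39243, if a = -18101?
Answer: 21142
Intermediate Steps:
a + 39243 = -18101 + 39243 = 21142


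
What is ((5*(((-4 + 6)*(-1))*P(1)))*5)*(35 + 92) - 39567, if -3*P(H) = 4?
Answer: -93301/3 ≈ -31100.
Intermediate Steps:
P(H) = -4/3 (P(H) = -⅓*4 = -4/3)
((5*(((-4 + 6)*(-1))*P(1)))*5)*(35 + 92) - 39567 = ((5*(((-4 + 6)*(-1))*(-4/3)))*5)*(35 + 92) - 39567 = ((5*((2*(-1))*(-4/3)))*5)*127 - 39567 = ((5*(-2*(-4/3)))*5)*127 - 39567 = ((5*(8/3))*5)*127 - 39567 = ((40/3)*5)*127 - 39567 = (200/3)*127 - 39567 = 25400/3 - 39567 = -93301/3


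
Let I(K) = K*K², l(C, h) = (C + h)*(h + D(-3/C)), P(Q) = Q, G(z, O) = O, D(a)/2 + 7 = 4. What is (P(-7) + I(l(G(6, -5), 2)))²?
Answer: 2961841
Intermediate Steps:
D(a) = -6 (D(a) = -14 + 2*4 = -14 + 8 = -6)
l(C, h) = (-6 + h)*(C + h) (l(C, h) = (C + h)*(h - 6) = (C + h)*(-6 + h) = (-6 + h)*(C + h))
I(K) = K³
(P(-7) + I(l(G(6, -5), 2)))² = (-7 + (2² - 6*(-5) - 6*2 - 5*2)³)² = (-7 + (4 + 30 - 12 - 10)³)² = (-7 + 12³)² = (-7 + 1728)² = 1721² = 2961841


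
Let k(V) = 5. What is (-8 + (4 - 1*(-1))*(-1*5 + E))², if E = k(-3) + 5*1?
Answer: 289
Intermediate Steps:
E = 10 (E = 5 + 5*1 = 5 + 5 = 10)
(-8 + (4 - 1*(-1))*(-1*5 + E))² = (-8 + (4 - 1*(-1))*(-1*5 + 10))² = (-8 + (4 + 1)*(-5 + 10))² = (-8 + 5*5)² = (-8 + 25)² = 17² = 289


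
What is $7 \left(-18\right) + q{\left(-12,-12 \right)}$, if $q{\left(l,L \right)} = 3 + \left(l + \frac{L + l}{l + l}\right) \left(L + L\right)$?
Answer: $141$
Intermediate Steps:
$q{\left(l,L \right)} = 3 + 2 L \left(l + \frac{L + l}{2 l}\right)$ ($q{\left(l,L \right)} = 3 + \left(l + \frac{L + l}{2 l}\right) 2 L = 3 + 2 L \left(l + \frac{L + l}{2 l}\right)$)
$7 \left(-18\right) + q{\left(-12,-12 \right)} = 7 \left(-18\right) + \left(3 - 12 + \frac{\left(-12\right)^{2}}{-12} + 2 \left(-12\right) \left(-12\right)\right) = -126 + \left(3 - 12 + 144 \left(- \frac{1}{12}\right) + 288\right) = -126 + \left(3 - 12 - 12 + 288\right) = -126 + 267 = 141$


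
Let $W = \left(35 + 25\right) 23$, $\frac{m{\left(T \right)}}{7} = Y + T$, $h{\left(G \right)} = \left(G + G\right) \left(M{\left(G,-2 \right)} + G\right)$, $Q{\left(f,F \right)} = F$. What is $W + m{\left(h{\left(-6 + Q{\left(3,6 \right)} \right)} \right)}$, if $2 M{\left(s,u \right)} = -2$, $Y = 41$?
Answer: $1667$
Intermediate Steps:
$M{\left(s,u \right)} = -1$ ($M{\left(s,u \right)} = \frac{1}{2} \left(-2\right) = -1$)
$h{\left(G \right)} = 2 G \left(-1 + G\right)$ ($h{\left(G \right)} = \left(G + G\right) \left(-1 + G\right) = 2 G \left(-1 + G\right)$)
$m{\left(T \right)} = 287 + 7 T$ ($m{\left(T \right)} = 7 \left(41 + T\right) = 287 + 7 T$)
$W = 1380$ ($W = 60 \cdot 23 = 1380$)
$W + m{\left(h{\left(-6 + Q{\left(3,6 \right)} \right)} \right)} = 1380 + \left(287 + 7 \cdot 2 \left(-6 + 6\right) \left(-1 + \left(-6 + 6\right)\right)\right) = 1380 + \left(287 + 7 \cdot 2 \cdot 0 \left(-1 + 0\right)\right) = 1380 + \left(287 + 7 \cdot 2 \cdot 0 \left(-1\right)\right) = 1380 + \left(287 + 7 \cdot 0\right) = 1380 + \left(287 + 0\right) = 1380 + 287 = 1667$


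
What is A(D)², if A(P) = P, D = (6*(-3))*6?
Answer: 11664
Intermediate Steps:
D = -108 (D = -18*6 = -108)
A(D)² = (-108)² = 11664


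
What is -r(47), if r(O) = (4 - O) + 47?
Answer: -4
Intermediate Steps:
r(O) = 51 - O
-r(47) = -(51 - 1*47) = -(51 - 47) = -1*4 = -4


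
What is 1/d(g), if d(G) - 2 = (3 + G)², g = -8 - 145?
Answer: 1/22502 ≈ 4.4441e-5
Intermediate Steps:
g = -153
d(G) = 2 + (3 + G)²
1/d(g) = 1/(2 + (3 - 153)²) = 1/(2 + (-150)²) = 1/(2 + 22500) = 1/22502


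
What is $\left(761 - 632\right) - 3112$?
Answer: $-2983$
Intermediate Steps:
$\left(761 - 632\right) - 3112 = 129 - 3112 = -2983$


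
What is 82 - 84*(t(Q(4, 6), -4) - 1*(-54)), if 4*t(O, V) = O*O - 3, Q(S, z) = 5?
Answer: -4916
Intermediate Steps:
t(O, V) = -3/4 + O**2/4 (t(O, V) = (O*O - 3)/4 = (O**2 - 3)/4 = (-3 + O**2)/4 = -3/4 + O**2/4)
82 - 84*(t(Q(4, 6), -4) - 1*(-54)) = 82 - 84*((-3/4 + (1/4)*5**2) - 1*(-54)) = 82 - 84*((-3/4 + (1/4)*25) + 54) = 82 - 84*((-3/4 + 25/4) + 54) = 82 - 84*(11/2 + 54) = 82 - 84*119/2 = 82 - 4998 = -4916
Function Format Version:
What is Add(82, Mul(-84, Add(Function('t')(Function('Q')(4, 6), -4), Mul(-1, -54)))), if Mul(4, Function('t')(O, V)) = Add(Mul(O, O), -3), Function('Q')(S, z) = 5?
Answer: -4916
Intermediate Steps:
Function('t')(O, V) = Add(Rational(-3, 4), Mul(Rational(1, 4), Pow(O, 2))) (Function('t')(O, V) = Mul(Rational(1, 4), Add(Mul(O, O), -3)) = Mul(Rational(1, 4), Add(Pow(O, 2), -3)) = Mul(Rational(1, 4), Add(-3, Pow(O, 2))) = Add(Rational(-3, 4), Mul(Rational(1, 4), Pow(O, 2))))
Add(82, Mul(-84, Add(Function('t')(Function('Q')(4, 6), -4), Mul(-1, -54)))) = Add(82, Mul(-84, Add(Add(Rational(-3, 4), Mul(Rational(1, 4), Pow(5, 2))), Mul(-1, -54)))) = Add(82, Mul(-84, Add(Add(Rational(-3, 4), Mul(Rational(1, 4), 25)), 54))) = Add(82, Mul(-84, Add(Add(Rational(-3, 4), Rational(25, 4)), 54))) = Add(82, Mul(-84, Add(Rational(11, 2), 54))) = Add(82, Mul(-84, Rational(119, 2))) = Add(82, -4998) = -4916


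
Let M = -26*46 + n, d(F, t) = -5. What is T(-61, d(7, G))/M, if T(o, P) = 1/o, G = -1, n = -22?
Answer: 1/74298 ≈ 1.3459e-5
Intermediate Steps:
M = -1218 (M = -26*46 - 22 = -1196 - 22 = -1218)
T(-61, d(7, G))/M = 1/(-61*(-1218)) = -1/61*(-1/1218) = 1/74298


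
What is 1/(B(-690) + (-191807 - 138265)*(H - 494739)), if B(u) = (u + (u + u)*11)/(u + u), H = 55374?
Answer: 2/290044168583 ≈ 6.8955e-12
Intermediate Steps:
B(u) = 23/2 (B(u) = (u + (2*u)*11)/((2*u)) = (u + 22*u)*(1/(2*u)) = (23*u)*(1/(2*u)) = 23/2)
1/(B(-690) + (-191807 - 138265)*(H - 494739)) = 1/(23/2 + (-191807 - 138265)*(55374 - 494739)) = 1/(23/2 - 330072*(-439365)) = 1/(23/2 + 145022084280) = 1/(290044168583/2) = 2/290044168583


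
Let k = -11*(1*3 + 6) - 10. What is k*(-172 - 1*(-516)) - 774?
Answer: -38270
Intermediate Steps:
k = -109 (k = -11*(3 + 6) - 10 = -11*9 - 10 = -99 - 10 = -109)
k*(-172 - 1*(-516)) - 774 = -109*(-172 - 1*(-516)) - 774 = -109*(-172 + 516) - 774 = -109*344 - 774 = -37496 - 774 = -38270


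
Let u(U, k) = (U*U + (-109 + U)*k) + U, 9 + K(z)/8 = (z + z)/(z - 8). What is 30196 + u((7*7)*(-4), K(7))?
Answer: 124536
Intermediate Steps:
K(z) = -72 + 16*z/(-8 + z) (K(z) = -72 + 8*((z + z)/(z - 8)) = -72 + 8*((2*z)/(-8 + z)) = -72 + 8*(2*z/(-8 + z)) = -72 + 16*z/(-8 + z))
u(U, k) = U + U**2 + k*(-109 + U) (u(U, k) = (U**2 + k*(-109 + U)) + U = U + U**2 + k*(-109 + U))
30196 + u((7*7)*(-4), K(7)) = 30196 + ((7*7)*(-4) + ((7*7)*(-4))**2 - 872*(72 - 7*7)/(-8 + 7) + ((7*7)*(-4))*(8*(72 - 7*7)/(-8 + 7))) = 30196 + (49*(-4) + (49*(-4))**2 - 872*(72 - 49)/(-1) + (49*(-4))*(8*(72 - 49)/(-1))) = 30196 + (-196 + (-196)**2 - 872*(-1)*23 - 1568*(-1)*23) = 30196 + (-196 + 38416 - 109*(-184) - 196*(-184)) = 30196 + (-196 + 38416 + 20056 + 36064) = 30196 + 94340 = 124536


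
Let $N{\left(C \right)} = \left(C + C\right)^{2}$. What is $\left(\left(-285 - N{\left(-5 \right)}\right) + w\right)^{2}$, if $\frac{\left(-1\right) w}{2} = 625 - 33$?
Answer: $2461761$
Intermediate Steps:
$N{\left(C \right)} = 4 C^{2}$ ($N{\left(C \right)} = \left(2 C\right)^{2} = 4 C^{2}$)
$w = -1184$ ($w = - 2 \left(625 - 33\right) = \left(-2\right) 592 = -1184$)
$\left(\left(-285 - N{\left(-5 \right)}\right) + w\right)^{2} = \left(\left(-285 - 4 \left(-5\right)^{2}\right) - 1184\right)^{2} = \left(\left(-285 - 4 \cdot 25\right) - 1184\right)^{2} = \left(\left(-285 - 100\right) - 1184\right)^{2} = \left(-385 - 1184\right)^{2} = \left(-1569\right)^{2} = 2461761$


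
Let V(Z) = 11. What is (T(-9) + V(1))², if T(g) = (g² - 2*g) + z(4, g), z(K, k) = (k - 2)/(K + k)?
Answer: 314721/25 ≈ 12589.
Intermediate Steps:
z(K, k) = (-2 + k)/(K + k)
T(g) = g² - 2*g + (-2 + g)/(4 + g) (T(g) = (g² - 2*g) + (-2 + g)/(4 + g) = g² - 2*g + (-2 + g)/(4 + g))
(T(-9) + V(1))² = ((-2 - 9 - 9*(-2 - 9)*(4 - 9))/(4 - 9) + 11)² = ((-2 - 9 - 9*(-11)*(-5))/(-5) + 11)² = (-(-2 - 9 - 495)/5 + 11)² = (-⅕*(-506) + 11)² = (506/5 + 11)² = (561/5)² = 314721/25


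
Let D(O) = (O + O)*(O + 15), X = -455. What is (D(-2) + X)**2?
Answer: 257049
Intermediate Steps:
D(O) = 2*O*(15 + O) (D(O) = (2*O)*(15 + O) = 2*O*(15 + O))
(D(-2) + X)**2 = (2*(-2)*(15 - 2) - 455)**2 = (2*(-2)*13 - 455)**2 = (-52 - 455)**2 = (-507)**2 = 257049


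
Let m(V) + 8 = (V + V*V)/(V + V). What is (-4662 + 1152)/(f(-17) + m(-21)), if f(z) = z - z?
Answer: 195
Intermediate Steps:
f(z) = 0
m(V) = -8 + (V + V**2)/(2*V) (m(V) = -8 + (V + V*V)/(V + V) = -8 + (V + V**2)/((2*V)) = -8 + (V + V**2)*(1/(2*V)) = -8 + (V + V**2)/(2*V))
(-4662 + 1152)/(f(-17) + m(-21)) = (-4662 + 1152)/(0 + (-15/2 + (1/2)*(-21))) = -3510/(0 + (-15/2 - 21/2)) = -3510/(0 - 18) = -3510/(-18) = -3510*(-1/18) = 195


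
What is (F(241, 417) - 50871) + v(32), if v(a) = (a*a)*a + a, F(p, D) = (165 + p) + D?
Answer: -17248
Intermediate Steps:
F(p, D) = 165 + D + p
v(a) = a + a**3 (v(a) = a**2*a + a = a**3 + a = a + a**3)
(F(241, 417) - 50871) + v(32) = ((165 + 417 + 241) - 50871) + (32 + 32**3) = (823 - 50871) + (32 + 32768) = -50048 + 32800 = -17248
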